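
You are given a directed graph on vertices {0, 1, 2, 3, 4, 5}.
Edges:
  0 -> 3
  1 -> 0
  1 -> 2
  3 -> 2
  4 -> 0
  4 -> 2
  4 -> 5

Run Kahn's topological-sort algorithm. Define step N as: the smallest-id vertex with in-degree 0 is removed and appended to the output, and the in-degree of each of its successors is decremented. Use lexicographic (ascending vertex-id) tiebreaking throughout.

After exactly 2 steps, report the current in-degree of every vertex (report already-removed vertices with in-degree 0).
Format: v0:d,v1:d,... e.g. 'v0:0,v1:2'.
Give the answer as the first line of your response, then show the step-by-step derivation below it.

v0:0,v1:0,v2:1,v3:1,v4:0,v5:0

step 1: output 1; order=[1]; indeg=(1,0,2,1,0,1)
step 2: output 4; order=[1,4]; indeg=(0,0,1,1,0,0)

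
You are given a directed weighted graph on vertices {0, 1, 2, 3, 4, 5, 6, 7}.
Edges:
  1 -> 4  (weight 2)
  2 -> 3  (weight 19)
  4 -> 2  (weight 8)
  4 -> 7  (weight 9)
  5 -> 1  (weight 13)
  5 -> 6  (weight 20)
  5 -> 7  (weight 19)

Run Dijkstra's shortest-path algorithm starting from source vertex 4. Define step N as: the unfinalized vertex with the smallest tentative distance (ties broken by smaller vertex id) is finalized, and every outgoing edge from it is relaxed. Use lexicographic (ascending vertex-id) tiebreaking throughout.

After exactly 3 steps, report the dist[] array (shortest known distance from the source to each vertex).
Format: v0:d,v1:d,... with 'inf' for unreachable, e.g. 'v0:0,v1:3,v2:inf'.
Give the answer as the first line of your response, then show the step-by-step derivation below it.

v0:inf,v1:inf,v2:8,v3:27,v4:0,v5:inf,v6:inf,v7:9

step 1: dist = v0:inf,v1:inf,v2:8,v3:inf,v4:0,v5:inf,v6:inf,v7:9
step 2: dist = v0:inf,v1:inf,v2:8,v3:27,v4:0,v5:inf,v6:inf,v7:9
step 3: dist = v0:inf,v1:inf,v2:8,v3:27,v4:0,v5:inf,v6:inf,v7:9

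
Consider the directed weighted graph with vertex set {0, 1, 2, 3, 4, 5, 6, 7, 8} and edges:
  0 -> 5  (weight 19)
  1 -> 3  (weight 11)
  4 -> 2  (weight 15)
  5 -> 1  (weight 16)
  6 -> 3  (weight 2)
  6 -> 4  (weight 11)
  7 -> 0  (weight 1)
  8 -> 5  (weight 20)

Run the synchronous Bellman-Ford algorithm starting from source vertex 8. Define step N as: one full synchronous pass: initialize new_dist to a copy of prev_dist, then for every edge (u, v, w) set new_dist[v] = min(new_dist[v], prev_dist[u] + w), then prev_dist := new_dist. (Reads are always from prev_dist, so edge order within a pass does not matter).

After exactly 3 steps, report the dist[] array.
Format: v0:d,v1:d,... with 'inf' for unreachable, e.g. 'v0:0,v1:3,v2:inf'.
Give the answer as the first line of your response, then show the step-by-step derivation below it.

v0:inf,v1:36,v2:inf,v3:47,v4:inf,v5:20,v6:inf,v7:inf,v8:0

step 1: dist = v0:inf,v1:inf,v2:inf,v3:inf,v4:inf,v5:20,v6:inf,v7:inf,v8:0
step 2: dist = v0:inf,v1:36,v2:inf,v3:inf,v4:inf,v5:20,v6:inf,v7:inf,v8:0
step 3: dist = v0:inf,v1:36,v2:inf,v3:47,v4:inf,v5:20,v6:inf,v7:inf,v8:0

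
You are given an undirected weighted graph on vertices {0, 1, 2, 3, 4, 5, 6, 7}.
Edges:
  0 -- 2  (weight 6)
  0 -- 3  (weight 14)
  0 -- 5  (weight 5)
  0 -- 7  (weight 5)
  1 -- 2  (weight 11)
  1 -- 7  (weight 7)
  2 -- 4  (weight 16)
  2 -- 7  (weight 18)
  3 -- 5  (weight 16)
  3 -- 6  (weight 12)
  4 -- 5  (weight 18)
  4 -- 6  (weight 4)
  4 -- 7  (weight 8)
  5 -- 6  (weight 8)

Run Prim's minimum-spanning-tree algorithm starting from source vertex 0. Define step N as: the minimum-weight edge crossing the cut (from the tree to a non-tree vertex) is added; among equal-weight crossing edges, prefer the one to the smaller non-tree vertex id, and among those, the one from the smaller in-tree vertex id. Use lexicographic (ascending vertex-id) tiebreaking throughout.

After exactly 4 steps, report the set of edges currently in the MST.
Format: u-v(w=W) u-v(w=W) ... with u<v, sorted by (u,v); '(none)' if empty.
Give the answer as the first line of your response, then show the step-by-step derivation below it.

0-2(w=6) 0-5(w=5) 0-7(w=5) 1-7(w=7)

step 1: add edge 0-5 (w=5); MST = {0-5(w=5)}
step 2: add edge 0-7 (w=5); MST = {0-5(w=5) 0-7(w=5)}
step 3: add edge 0-2 (w=6); MST = {0-2(w=6) 0-5(w=5) 0-7(w=5)}
step 4: add edge 1-7 (w=7); MST = {0-2(w=6) 0-5(w=5) 0-7(w=5) 1-7(w=7)}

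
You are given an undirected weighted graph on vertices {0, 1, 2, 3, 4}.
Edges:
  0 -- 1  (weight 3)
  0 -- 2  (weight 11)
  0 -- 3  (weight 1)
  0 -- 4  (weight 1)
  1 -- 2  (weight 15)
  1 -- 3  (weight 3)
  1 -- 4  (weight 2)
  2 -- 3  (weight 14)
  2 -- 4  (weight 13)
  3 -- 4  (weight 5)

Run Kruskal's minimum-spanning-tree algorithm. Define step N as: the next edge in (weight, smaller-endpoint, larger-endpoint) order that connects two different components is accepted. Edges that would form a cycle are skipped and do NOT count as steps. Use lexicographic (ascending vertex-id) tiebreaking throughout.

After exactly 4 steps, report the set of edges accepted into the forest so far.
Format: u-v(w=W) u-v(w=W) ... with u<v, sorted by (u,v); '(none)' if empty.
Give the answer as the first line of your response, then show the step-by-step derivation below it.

0-2(w=11) 0-3(w=1) 0-4(w=1) 1-4(w=2)

step 1: add edge 0-3 (w=1); MST = {0-3(w=1)}
step 2: add edge 0-4 (w=1); MST = {0-3(w=1) 0-4(w=1)}
step 3: add edge 1-4 (w=2); MST = {0-3(w=1) 0-4(w=1) 1-4(w=2)}
step 4: add edge 0-2 (w=11); MST = {0-2(w=11) 0-3(w=1) 0-4(w=1) 1-4(w=2)}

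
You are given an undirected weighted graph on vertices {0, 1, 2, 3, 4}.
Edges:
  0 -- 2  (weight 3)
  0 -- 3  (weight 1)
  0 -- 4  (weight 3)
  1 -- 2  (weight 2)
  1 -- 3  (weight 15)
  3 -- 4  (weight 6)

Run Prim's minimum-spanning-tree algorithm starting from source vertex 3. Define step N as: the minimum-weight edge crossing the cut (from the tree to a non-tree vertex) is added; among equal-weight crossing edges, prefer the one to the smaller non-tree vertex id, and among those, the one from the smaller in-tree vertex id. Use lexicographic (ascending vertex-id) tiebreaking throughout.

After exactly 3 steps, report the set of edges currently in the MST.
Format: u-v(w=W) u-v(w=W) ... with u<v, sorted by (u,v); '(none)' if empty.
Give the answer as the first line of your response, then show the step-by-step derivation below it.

0-2(w=3) 0-3(w=1) 1-2(w=2)

step 1: add edge 0-3 (w=1); MST = {0-3(w=1)}
step 2: add edge 0-2 (w=3); MST = {0-2(w=3) 0-3(w=1)}
step 3: add edge 1-2 (w=2); MST = {0-2(w=3) 0-3(w=1) 1-2(w=2)}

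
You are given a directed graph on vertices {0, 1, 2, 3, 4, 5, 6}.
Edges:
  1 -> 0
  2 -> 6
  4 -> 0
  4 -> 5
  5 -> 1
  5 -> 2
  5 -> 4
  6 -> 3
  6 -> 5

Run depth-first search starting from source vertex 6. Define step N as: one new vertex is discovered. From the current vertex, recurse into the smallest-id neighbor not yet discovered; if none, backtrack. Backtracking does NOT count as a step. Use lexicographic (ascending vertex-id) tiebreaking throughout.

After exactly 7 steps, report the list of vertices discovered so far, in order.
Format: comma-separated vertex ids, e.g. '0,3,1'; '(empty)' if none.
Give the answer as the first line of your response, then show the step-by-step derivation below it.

6,3,5,1,0,2,4

step 1: discover 6; path=6; order=6
step 2: discover 3; path=6>3; order=6,3
step 3: discover 5; path=6>5; order=6,3,5
step 4: discover 1; path=6>5>1; order=6,3,5,1
step 5: discover 0; path=6>5>1>0; order=6,3,5,1,0
step 6: discover 2; path=6>5>2; order=6,3,5,1,0,2
step 7: discover 4; path=6>5>4; order=6,3,5,1,0,2,4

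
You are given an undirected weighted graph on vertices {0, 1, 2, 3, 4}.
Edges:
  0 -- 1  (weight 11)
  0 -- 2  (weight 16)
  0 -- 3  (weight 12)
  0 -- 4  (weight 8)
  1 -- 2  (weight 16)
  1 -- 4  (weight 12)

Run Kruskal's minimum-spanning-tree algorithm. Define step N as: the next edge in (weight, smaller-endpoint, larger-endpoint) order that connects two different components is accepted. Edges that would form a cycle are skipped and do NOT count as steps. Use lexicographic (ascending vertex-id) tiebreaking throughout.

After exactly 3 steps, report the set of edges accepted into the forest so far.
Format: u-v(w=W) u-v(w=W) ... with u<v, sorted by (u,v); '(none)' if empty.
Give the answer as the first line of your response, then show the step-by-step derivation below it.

0-1(w=11) 0-3(w=12) 0-4(w=8)

step 1: add edge 0-4 (w=8); MST = {0-4(w=8)}
step 2: add edge 0-1 (w=11); MST = {0-1(w=11) 0-4(w=8)}
step 3: add edge 0-3 (w=12); MST = {0-1(w=11) 0-3(w=12) 0-4(w=8)}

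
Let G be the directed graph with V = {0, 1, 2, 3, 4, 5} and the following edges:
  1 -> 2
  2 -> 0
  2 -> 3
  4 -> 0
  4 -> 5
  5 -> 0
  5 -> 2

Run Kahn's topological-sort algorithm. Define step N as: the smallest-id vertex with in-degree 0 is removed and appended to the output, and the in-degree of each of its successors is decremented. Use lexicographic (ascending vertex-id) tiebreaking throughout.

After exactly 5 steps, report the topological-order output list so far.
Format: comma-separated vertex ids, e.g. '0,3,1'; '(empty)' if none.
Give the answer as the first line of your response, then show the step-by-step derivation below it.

1,4,5,2,0

step 1: output 1; order=[1]; indeg=(3,0,1,1,0,1)
step 2: output 4; order=[1,4]; indeg=(2,0,1,1,0,0)
step 3: output 5; order=[1,4,5]; indeg=(1,0,0,1,0,0)
step 4: output 2; order=[1,4,5,2]; indeg=(0,0,0,0,0,0)
step 5: output 0; order=[1,4,5,2,0]; indeg=(0,0,0,0,0,0)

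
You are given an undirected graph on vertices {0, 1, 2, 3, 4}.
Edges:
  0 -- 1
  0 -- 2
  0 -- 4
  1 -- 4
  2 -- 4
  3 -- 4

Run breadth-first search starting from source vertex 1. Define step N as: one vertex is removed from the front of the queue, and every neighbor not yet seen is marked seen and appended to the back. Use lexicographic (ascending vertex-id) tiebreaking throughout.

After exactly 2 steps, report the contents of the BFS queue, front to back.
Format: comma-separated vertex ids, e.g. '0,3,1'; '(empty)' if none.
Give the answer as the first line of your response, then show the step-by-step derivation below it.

4,2

step 1: dequeue 1; queue=[0,4]; order=1
step 2: dequeue 0; queue=[4,2]; order=1,0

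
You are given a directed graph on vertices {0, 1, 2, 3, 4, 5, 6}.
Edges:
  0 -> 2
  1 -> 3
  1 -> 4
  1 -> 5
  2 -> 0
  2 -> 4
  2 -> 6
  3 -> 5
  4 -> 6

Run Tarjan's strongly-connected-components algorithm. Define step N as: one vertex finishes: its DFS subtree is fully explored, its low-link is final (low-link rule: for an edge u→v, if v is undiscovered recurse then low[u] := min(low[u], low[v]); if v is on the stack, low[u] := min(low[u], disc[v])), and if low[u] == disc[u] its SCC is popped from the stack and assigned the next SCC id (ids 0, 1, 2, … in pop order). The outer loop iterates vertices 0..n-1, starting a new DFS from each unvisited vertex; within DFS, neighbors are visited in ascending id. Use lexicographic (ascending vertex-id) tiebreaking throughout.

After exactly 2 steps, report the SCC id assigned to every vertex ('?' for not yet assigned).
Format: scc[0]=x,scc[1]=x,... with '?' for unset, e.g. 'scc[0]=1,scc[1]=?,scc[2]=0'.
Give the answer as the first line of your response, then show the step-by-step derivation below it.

scc[0]=?,scc[1]=?,scc[2]=?,scc[3]=?,scc[4]=1,scc[5]=?,scc[6]=0

step 1: low=(low[0]=0,low[1]=?,low[2]=0,low[3]=?,low[4]=2,low[5]=?,low[6]=3); scc=(scc[0]=?,scc[1]=?,scc[2]=?,scc[3]=?,scc[4]=?,scc[5]=?,scc[6]=0)
step 2: low=(low[0]=0,low[1]=?,low[2]=0,low[3]=?,low[4]=2,low[5]=?,low[6]=3); scc=(scc[0]=?,scc[1]=?,scc[2]=?,scc[3]=?,scc[4]=1,scc[5]=?,scc[6]=0)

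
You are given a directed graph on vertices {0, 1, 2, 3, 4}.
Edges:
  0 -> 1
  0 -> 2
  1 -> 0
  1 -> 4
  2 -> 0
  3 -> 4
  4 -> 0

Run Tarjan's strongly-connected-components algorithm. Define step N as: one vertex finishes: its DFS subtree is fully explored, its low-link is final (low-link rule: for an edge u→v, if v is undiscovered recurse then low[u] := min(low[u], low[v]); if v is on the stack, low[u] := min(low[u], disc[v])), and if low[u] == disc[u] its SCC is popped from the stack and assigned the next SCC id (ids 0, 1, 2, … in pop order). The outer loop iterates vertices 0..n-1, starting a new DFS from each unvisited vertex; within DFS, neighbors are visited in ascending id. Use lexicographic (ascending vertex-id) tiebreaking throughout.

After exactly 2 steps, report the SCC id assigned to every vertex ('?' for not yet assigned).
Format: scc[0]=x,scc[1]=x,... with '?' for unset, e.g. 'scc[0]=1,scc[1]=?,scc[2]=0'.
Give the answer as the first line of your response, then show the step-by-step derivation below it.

scc[0]=?,scc[1]=?,scc[2]=?,scc[3]=?,scc[4]=?

step 1: low=(low[0]=0,low[1]=0,low[2]=?,low[3]=?,low[4]=0); scc=(scc[0]=?,scc[1]=?,scc[2]=?,scc[3]=?,scc[4]=?)
step 2: low=(low[0]=0,low[1]=0,low[2]=?,low[3]=?,low[4]=0); scc=(scc[0]=?,scc[1]=?,scc[2]=?,scc[3]=?,scc[4]=?)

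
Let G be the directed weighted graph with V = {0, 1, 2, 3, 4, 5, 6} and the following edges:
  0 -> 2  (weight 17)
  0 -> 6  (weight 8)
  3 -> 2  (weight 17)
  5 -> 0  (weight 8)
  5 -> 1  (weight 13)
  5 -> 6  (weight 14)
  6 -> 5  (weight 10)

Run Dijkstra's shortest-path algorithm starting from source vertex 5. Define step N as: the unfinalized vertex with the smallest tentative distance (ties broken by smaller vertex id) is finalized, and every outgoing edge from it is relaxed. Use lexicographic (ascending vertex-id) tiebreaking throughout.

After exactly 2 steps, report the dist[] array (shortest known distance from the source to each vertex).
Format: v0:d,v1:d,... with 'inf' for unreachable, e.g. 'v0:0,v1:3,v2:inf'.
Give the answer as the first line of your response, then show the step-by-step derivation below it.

v0:8,v1:13,v2:25,v3:inf,v4:inf,v5:0,v6:14

step 1: dist = v0:8,v1:13,v2:inf,v3:inf,v4:inf,v5:0,v6:14
step 2: dist = v0:8,v1:13,v2:25,v3:inf,v4:inf,v5:0,v6:14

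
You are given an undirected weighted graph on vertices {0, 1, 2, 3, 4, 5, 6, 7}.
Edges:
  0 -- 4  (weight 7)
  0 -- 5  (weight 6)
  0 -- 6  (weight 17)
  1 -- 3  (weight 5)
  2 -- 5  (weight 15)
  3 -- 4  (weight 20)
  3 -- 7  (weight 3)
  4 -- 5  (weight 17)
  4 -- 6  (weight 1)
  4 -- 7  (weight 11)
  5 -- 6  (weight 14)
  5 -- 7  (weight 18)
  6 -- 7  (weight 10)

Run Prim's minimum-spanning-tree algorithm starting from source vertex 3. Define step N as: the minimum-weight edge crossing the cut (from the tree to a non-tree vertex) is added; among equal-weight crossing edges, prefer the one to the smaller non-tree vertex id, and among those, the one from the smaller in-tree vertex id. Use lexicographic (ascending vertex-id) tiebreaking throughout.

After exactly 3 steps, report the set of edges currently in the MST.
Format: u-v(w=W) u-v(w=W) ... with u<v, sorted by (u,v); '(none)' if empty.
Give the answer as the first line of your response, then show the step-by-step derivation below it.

1-3(w=5) 3-7(w=3) 6-7(w=10)

step 1: add edge 3-7 (w=3); MST = {3-7(w=3)}
step 2: add edge 1-3 (w=5); MST = {1-3(w=5) 3-7(w=3)}
step 3: add edge 6-7 (w=10); MST = {1-3(w=5) 3-7(w=3) 6-7(w=10)}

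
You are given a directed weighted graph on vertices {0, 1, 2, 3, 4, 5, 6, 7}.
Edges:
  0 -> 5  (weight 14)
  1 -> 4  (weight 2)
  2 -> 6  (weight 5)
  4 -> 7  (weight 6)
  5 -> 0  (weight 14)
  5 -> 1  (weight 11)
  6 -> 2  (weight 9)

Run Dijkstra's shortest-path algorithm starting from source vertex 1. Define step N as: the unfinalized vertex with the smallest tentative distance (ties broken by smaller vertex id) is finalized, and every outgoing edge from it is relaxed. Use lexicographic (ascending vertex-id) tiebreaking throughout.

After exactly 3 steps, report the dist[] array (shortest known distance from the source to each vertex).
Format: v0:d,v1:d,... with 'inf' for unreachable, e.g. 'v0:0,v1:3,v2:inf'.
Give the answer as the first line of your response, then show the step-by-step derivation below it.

v0:inf,v1:0,v2:inf,v3:inf,v4:2,v5:inf,v6:inf,v7:8

step 1: dist = v0:inf,v1:0,v2:inf,v3:inf,v4:2,v5:inf,v6:inf,v7:inf
step 2: dist = v0:inf,v1:0,v2:inf,v3:inf,v4:2,v5:inf,v6:inf,v7:8
step 3: dist = v0:inf,v1:0,v2:inf,v3:inf,v4:2,v5:inf,v6:inf,v7:8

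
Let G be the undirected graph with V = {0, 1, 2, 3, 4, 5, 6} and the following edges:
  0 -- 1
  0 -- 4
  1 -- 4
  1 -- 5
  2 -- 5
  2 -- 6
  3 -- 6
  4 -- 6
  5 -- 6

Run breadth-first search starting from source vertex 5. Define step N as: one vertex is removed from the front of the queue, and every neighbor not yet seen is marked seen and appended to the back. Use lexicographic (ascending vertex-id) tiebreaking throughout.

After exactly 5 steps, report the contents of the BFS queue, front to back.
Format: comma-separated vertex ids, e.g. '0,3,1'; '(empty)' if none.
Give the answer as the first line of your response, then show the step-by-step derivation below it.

4,3

step 1: dequeue 5; queue=[1,2,6]; order=5
step 2: dequeue 1; queue=[2,6,0,4]; order=5,1
step 3: dequeue 2; queue=[6,0,4]; order=5,1,2
step 4: dequeue 6; queue=[0,4,3]; order=5,1,2,6
step 5: dequeue 0; queue=[4,3]; order=5,1,2,6,0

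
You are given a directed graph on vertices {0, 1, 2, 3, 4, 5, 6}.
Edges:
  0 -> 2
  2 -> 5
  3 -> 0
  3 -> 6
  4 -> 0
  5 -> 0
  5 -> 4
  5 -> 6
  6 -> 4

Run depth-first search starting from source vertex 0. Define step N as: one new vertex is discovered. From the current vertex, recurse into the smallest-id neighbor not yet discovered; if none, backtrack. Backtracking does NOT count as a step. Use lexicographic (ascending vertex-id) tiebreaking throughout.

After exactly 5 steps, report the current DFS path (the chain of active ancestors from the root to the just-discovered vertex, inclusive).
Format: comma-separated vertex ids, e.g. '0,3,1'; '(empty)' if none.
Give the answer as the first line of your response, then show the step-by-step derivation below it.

0,2,5,6

step 1: discover 0; path=0; order=0
step 2: discover 2; path=0>2; order=0,2
step 3: discover 5; path=0>2>5; order=0,2,5
step 4: discover 4; path=0>2>5>4; order=0,2,5,4
step 5: discover 6; path=0>2>5>6; order=0,2,5,4,6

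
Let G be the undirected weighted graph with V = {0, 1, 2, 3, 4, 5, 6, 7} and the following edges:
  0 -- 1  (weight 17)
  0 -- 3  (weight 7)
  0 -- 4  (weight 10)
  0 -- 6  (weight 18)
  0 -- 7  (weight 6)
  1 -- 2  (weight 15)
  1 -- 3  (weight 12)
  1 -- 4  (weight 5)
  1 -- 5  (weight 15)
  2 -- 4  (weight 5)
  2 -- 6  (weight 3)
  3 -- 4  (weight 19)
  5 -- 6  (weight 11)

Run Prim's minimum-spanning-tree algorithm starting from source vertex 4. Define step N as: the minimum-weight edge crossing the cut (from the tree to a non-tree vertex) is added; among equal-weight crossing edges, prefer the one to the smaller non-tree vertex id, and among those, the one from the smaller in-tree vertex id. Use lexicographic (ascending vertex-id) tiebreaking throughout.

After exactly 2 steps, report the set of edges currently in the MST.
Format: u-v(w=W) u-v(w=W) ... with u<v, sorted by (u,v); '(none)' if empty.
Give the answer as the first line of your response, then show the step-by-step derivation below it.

1-4(w=5) 2-4(w=5)

step 1: add edge 1-4 (w=5); MST = {1-4(w=5)}
step 2: add edge 2-4 (w=5); MST = {1-4(w=5) 2-4(w=5)}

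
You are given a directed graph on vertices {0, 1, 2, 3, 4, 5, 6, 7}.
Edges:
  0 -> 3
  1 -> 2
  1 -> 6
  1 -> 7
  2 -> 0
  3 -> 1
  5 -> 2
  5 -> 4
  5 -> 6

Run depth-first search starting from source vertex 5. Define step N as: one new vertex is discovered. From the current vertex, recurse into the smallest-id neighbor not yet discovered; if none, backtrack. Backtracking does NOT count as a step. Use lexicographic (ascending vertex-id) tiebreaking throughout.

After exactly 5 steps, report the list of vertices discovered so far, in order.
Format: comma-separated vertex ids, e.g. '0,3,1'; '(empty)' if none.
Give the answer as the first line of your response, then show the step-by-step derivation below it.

5,2,0,3,1

step 1: discover 5; path=5; order=5
step 2: discover 2; path=5>2; order=5,2
step 3: discover 0; path=5>2>0; order=5,2,0
step 4: discover 3; path=5>2>0>3; order=5,2,0,3
step 5: discover 1; path=5>2>0>3>1; order=5,2,0,3,1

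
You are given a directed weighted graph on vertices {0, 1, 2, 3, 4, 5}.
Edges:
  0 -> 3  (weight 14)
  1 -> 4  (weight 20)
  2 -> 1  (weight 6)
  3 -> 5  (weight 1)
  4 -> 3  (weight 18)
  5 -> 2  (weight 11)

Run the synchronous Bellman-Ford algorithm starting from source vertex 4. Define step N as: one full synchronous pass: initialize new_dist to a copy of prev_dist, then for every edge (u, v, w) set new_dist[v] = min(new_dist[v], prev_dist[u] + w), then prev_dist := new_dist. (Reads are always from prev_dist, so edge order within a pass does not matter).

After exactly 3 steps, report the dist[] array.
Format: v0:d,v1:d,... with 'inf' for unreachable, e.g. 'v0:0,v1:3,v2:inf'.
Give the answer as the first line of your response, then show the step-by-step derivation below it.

v0:inf,v1:inf,v2:30,v3:18,v4:0,v5:19

step 1: dist = v0:inf,v1:inf,v2:inf,v3:18,v4:0,v5:inf
step 2: dist = v0:inf,v1:inf,v2:inf,v3:18,v4:0,v5:19
step 3: dist = v0:inf,v1:inf,v2:30,v3:18,v4:0,v5:19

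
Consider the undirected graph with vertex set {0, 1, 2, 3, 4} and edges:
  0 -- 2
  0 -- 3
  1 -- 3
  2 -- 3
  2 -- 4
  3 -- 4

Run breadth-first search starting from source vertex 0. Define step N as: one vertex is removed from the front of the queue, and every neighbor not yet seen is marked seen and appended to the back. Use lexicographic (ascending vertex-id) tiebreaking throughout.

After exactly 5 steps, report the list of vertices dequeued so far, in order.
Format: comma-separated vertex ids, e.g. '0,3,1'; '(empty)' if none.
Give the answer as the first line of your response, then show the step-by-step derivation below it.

0,2,3,4,1

step 1: dequeue 0; queue=[2,3]; order=0
step 2: dequeue 2; queue=[3,4]; order=0,2
step 3: dequeue 3; queue=[4,1]; order=0,2,3
step 4: dequeue 4; queue=[1]; order=0,2,3,4
step 5: dequeue 1; queue=[(empty)]; order=0,2,3,4,1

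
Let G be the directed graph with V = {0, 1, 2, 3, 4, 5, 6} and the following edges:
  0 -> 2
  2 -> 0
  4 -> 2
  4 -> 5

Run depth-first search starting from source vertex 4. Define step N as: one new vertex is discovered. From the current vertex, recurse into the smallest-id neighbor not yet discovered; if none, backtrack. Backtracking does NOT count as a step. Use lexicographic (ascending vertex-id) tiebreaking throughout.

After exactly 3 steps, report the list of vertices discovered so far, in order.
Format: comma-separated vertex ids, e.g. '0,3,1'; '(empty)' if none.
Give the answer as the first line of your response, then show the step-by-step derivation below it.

4,2,0

step 1: discover 4; path=4; order=4
step 2: discover 2; path=4>2; order=4,2
step 3: discover 0; path=4>2>0; order=4,2,0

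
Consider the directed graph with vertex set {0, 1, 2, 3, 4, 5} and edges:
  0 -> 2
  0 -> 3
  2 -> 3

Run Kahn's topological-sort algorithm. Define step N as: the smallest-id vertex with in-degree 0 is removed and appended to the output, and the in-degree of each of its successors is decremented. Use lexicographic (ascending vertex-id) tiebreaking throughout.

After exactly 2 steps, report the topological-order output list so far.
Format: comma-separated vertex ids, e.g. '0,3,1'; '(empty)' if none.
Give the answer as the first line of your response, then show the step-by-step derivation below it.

0,1

step 1: output 0; order=[0]; indeg=(0,0,0,1,0,0)
step 2: output 1; order=[0,1]; indeg=(0,0,0,1,0,0)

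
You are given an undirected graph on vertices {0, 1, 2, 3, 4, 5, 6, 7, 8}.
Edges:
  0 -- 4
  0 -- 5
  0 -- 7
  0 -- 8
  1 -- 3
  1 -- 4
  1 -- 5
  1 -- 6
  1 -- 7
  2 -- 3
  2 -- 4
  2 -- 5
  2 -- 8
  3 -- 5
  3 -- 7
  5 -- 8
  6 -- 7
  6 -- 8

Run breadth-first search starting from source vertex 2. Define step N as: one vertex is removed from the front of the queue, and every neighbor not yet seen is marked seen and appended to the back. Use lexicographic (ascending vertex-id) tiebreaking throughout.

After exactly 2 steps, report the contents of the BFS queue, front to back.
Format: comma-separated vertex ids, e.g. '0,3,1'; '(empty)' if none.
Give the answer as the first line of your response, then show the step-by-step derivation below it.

4,5,8,1,7

step 1: dequeue 2; queue=[3,4,5,8]; order=2
step 2: dequeue 3; queue=[4,5,8,1,7]; order=2,3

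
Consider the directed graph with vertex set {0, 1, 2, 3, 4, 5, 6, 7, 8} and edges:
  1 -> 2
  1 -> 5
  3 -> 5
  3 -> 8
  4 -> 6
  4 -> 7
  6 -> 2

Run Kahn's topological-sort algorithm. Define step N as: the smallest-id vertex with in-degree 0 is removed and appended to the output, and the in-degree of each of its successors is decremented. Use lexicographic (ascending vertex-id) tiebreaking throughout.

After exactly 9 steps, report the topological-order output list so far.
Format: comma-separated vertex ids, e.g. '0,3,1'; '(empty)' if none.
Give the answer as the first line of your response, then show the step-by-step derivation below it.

0,1,3,4,5,6,2,7,8

step 1: output 0; order=[0]; indeg=(0,0,2,0,0,2,1,1,1)
step 2: output 1; order=[0,1]; indeg=(0,0,1,0,0,1,1,1,1)
step 3: output 3; order=[0,1,3]; indeg=(0,0,1,0,0,0,1,1,0)
step 4: output 4; order=[0,1,3,4]; indeg=(0,0,1,0,0,0,0,0,0)
step 5: output 5; order=[0,1,3,4,5]; indeg=(0,0,1,0,0,0,0,0,0)
step 6: output 6; order=[0,1,3,4,5,6]; indeg=(0,0,0,0,0,0,0,0,0)
step 7: output 2; order=[0,1,3,4,5,6,2]; indeg=(0,0,0,0,0,0,0,0,0)
step 8: output 7; order=[0,1,3,4,5,6,2,7]; indeg=(0,0,0,0,0,0,0,0,0)
step 9: output 8; order=[0,1,3,4,5,6,2,7,8]; indeg=(0,0,0,0,0,0,0,0,0)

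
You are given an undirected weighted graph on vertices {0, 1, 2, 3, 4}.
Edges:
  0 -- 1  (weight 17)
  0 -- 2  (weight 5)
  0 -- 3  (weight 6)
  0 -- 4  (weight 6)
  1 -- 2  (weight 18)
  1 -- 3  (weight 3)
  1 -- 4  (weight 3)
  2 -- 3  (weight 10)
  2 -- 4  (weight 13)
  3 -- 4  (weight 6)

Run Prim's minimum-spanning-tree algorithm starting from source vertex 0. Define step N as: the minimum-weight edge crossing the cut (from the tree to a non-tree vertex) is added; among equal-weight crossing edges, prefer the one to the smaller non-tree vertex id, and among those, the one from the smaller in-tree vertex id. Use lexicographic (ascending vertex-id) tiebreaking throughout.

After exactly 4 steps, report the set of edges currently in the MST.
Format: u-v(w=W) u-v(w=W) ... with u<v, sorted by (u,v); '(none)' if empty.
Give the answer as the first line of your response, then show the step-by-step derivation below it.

0-2(w=5) 0-3(w=6) 1-3(w=3) 1-4(w=3)

step 1: add edge 0-2 (w=5); MST = {0-2(w=5)}
step 2: add edge 0-3 (w=6); MST = {0-2(w=5) 0-3(w=6)}
step 3: add edge 1-3 (w=3); MST = {0-2(w=5) 0-3(w=6) 1-3(w=3)}
step 4: add edge 1-4 (w=3); MST = {0-2(w=5) 0-3(w=6) 1-3(w=3) 1-4(w=3)}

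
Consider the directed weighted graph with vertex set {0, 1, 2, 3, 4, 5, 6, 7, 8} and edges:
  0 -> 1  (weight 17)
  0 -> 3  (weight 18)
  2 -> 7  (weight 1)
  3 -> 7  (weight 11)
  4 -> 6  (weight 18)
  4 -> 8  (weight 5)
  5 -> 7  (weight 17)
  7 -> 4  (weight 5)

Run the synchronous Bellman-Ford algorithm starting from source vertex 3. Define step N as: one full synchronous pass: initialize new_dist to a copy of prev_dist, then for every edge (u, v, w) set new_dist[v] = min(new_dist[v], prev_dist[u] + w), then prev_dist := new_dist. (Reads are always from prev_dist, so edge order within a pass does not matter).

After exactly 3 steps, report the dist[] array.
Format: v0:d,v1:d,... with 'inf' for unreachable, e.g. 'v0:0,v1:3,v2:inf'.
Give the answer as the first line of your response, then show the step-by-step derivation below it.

v0:inf,v1:inf,v2:inf,v3:0,v4:16,v5:inf,v6:34,v7:11,v8:21

step 1: dist = v0:inf,v1:inf,v2:inf,v3:0,v4:inf,v5:inf,v6:inf,v7:11,v8:inf
step 2: dist = v0:inf,v1:inf,v2:inf,v3:0,v4:16,v5:inf,v6:inf,v7:11,v8:inf
step 3: dist = v0:inf,v1:inf,v2:inf,v3:0,v4:16,v5:inf,v6:34,v7:11,v8:21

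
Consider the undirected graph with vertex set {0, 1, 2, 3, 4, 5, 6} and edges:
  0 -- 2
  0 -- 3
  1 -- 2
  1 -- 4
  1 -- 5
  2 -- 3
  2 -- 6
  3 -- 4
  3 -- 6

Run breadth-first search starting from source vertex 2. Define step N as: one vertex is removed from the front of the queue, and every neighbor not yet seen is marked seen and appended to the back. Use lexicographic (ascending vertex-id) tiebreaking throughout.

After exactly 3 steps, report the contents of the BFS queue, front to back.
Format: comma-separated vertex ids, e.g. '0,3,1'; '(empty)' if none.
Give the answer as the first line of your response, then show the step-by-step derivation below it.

3,6,4,5

step 1: dequeue 2; queue=[0,1,3,6]; order=2
step 2: dequeue 0; queue=[1,3,6]; order=2,0
step 3: dequeue 1; queue=[3,6,4,5]; order=2,0,1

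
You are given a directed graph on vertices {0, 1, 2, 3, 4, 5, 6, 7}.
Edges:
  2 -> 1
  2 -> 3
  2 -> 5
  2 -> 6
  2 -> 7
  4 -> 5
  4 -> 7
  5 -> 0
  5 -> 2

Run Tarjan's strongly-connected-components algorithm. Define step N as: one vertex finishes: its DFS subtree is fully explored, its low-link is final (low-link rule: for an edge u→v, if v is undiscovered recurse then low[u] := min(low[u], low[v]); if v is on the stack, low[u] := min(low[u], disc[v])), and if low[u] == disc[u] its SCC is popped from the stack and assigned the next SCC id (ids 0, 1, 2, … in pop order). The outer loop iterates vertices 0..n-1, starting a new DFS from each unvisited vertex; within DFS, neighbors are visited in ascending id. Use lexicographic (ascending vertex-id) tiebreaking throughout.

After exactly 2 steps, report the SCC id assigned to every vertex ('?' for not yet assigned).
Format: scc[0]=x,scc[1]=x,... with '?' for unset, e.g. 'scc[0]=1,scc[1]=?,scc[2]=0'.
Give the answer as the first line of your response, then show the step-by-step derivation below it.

scc[0]=0,scc[1]=1,scc[2]=?,scc[3]=?,scc[4]=?,scc[5]=?,scc[6]=?,scc[7]=?

step 1: low=(low[0]=0,low[1]=?,low[2]=?,low[3]=?,low[4]=?,low[5]=?,low[6]=?,low[7]=?); scc=(scc[0]=0,scc[1]=?,scc[2]=?,scc[3]=?,scc[4]=?,scc[5]=?,scc[6]=?,scc[7]=?)
step 2: low=(low[0]=0,low[1]=1,low[2]=?,low[3]=?,low[4]=?,low[5]=?,low[6]=?,low[7]=?); scc=(scc[0]=0,scc[1]=1,scc[2]=?,scc[3]=?,scc[4]=?,scc[5]=?,scc[6]=?,scc[7]=?)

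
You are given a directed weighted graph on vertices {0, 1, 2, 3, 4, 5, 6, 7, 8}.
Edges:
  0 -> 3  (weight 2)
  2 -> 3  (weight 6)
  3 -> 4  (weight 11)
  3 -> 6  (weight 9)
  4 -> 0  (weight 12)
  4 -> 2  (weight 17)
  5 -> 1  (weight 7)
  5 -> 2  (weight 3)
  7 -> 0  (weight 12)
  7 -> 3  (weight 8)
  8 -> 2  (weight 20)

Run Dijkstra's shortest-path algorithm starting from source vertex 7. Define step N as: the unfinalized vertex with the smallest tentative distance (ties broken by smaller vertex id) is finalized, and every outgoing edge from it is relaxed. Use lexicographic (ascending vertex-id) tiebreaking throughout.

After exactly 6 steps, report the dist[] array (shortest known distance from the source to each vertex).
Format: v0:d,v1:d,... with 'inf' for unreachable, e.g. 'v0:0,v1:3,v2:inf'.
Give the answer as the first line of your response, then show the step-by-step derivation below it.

v0:12,v1:inf,v2:36,v3:8,v4:19,v5:inf,v6:17,v7:0,v8:inf

step 1: dist = v0:12,v1:inf,v2:inf,v3:8,v4:inf,v5:inf,v6:inf,v7:0,v8:inf
step 2: dist = v0:12,v1:inf,v2:inf,v3:8,v4:19,v5:inf,v6:17,v7:0,v8:inf
step 3: dist = v0:12,v1:inf,v2:inf,v3:8,v4:19,v5:inf,v6:17,v7:0,v8:inf
step 4: dist = v0:12,v1:inf,v2:inf,v3:8,v4:19,v5:inf,v6:17,v7:0,v8:inf
step 5: dist = v0:12,v1:inf,v2:36,v3:8,v4:19,v5:inf,v6:17,v7:0,v8:inf
step 6: dist = v0:12,v1:inf,v2:36,v3:8,v4:19,v5:inf,v6:17,v7:0,v8:inf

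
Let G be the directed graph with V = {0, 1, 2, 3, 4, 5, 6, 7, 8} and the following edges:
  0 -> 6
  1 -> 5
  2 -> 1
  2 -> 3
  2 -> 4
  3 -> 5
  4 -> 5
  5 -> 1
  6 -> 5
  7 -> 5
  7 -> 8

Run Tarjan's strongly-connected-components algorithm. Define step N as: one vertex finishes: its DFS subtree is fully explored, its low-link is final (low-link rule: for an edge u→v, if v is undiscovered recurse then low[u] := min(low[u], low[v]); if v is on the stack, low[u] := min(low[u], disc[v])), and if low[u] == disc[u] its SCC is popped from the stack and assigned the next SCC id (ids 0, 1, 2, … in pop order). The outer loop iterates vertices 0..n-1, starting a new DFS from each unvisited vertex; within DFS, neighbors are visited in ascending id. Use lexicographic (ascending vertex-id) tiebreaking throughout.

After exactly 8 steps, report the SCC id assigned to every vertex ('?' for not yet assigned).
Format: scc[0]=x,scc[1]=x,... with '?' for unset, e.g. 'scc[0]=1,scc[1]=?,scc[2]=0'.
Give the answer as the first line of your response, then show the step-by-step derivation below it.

scc[0]=2,scc[1]=0,scc[2]=5,scc[3]=3,scc[4]=4,scc[5]=0,scc[6]=1,scc[7]=?,scc[8]=6

step 1: low=(low[0]=0,low[1]=2,low[2]=?,low[3]=?,low[4]=?,low[5]=2,low[6]=1,low[7]=?,low[8]=?); scc=(scc[0]=?,scc[1]=?,scc[2]=?,scc[3]=?,scc[4]=?,scc[5]=?,scc[6]=?,scc[7]=?,scc[8]=?)
step 2: low=(low[0]=0,low[1]=2,low[2]=?,low[3]=?,low[4]=?,low[5]=2,low[6]=1,low[7]=?,low[8]=?); scc=(scc[0]=?,scc[1]=0,scc[2]=?,scc[3]=?,scc[4]=?,scc[5]=0,scc[6]=?,scc[7]=?,scc[8]=?)
step 3: low=(low[0]=0,low[1]=2,low[2]=?,low[3]=?,low[4]=?,low[5]=2,low[6]=1,low[7]=?,low[8]=?); scc=(scc[0]=?,scc[1]=0,scc[2]=?,scc[3]=?,scc[4]=?,scc[5]=0,scc[6]=1,scc[7]=?,scc[8]=?)
step 4: low=(low[0]=0,low[1]=2,low[2]=?,low[3]=?,low[4]=?,low[5]=2,low[6]=1,low[7]=?,low[8]=?); scc=(scc[0]=2,scc[1]=0,scc[2]=?,scc[3]=?,scc[4]=?,scc[5]=0,scc[6]=1,scc[7]=?,scc[8]=?)
step 5: low=(low[0]=0,low[1]=2,low[2]=4,low[3]=5,low[4]=?,low[5]=2,low[6]=1,low[7]=?,low[8]=?); scc=(scc[0]=2,scc[1]=0,scc[2]=?,scc[3]=3,scc[4]=?,scc[5]=0,scc[6]=1,scc[7]=?,scc[8]=?)
step 6: low=(low[0]=0,low[1]=2,low[2]=4,low[3]=5,low[4]=6,low[5]=2,low[6]=1,low[7]=?,low[8]=?); scc=(scc[0]=2,scc[1]=0,scc[2]=?,scc[3]=3,scc[4]=4,scc[5]=0,scc[6]=1,scc[7]=?,scc[8]=?)
step 7: low=(low[0]=0,low[1]=2,low[2]=4,low[3]=5,low[4]=6,low[5]=2,low[6]=1,low[7]=?,low[8]=?); scc=(scc[0]=2,scc[1]=0,scc[2]=5,scc[3]=3,scc[4]=4,scc[5]=0,scc[6]=1,scc[7]=?,scc[8]=?)
step 8: low=(low[0]=0,low[1]=2,low[2]=4,low[3]=5,low[4]=6,low[5]=2,low[6]=1,low[7]=7,low[8]=8); scc=(scc[0]=2,scc[1]=0,scc[2]=5,scc[3]=3,scc[4]=4,scc[5]=0,scc[6]=1,scc[7]=?,scc[8]=6)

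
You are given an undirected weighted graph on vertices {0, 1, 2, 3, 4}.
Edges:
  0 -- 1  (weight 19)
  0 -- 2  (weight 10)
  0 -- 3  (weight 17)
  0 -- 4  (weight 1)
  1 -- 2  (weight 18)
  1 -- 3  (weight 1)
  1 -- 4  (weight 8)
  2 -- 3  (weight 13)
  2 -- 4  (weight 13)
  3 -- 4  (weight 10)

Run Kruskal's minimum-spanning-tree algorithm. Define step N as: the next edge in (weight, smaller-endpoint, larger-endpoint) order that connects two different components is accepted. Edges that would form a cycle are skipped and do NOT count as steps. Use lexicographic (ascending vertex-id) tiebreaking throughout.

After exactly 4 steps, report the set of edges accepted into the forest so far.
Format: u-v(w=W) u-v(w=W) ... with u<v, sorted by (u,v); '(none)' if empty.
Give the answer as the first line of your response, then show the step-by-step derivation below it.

0-2(w=10) 0-4(w=1) 1-3(w=1) 1-4(w=8)

step 1: add edge 0-4 (w=1); MST = {0-4(w=1)}
step 2: add edge 1-3 (w=1); MST = {0-4(w=1) 1-3(w=1)}
step 3: add edge 1-4 (w=8); MST = {0-4(w=1) 1-3(w=1) 1-4(w=8)}
step 4: add edge 0-2 (w=10); MST = {0-2(w=10) 0-4(w=1) 1-3(w=1) 1-4(w=8)}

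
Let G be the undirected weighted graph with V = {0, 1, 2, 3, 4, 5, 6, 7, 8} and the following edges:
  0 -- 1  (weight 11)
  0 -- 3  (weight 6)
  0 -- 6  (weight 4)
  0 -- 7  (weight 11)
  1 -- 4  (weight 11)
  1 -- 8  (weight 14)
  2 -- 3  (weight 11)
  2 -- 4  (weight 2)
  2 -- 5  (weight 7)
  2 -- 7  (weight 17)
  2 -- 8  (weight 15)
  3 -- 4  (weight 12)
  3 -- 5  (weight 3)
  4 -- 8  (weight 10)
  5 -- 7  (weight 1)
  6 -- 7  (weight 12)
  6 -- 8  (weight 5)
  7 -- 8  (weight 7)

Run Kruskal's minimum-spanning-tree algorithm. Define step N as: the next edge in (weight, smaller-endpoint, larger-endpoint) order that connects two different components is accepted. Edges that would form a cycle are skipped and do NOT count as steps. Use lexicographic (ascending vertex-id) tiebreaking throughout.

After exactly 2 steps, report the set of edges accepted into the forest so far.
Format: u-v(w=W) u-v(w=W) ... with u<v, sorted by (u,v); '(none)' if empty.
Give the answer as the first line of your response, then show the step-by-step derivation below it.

2-4(w=2) 5-7(w=1)

step 1: add edge 5-7 (w=1); MST = {5-7(w=1)}
step 2: add edge 2-4 (w=2); MST = {2-4(w=2) 5-7(w=1)}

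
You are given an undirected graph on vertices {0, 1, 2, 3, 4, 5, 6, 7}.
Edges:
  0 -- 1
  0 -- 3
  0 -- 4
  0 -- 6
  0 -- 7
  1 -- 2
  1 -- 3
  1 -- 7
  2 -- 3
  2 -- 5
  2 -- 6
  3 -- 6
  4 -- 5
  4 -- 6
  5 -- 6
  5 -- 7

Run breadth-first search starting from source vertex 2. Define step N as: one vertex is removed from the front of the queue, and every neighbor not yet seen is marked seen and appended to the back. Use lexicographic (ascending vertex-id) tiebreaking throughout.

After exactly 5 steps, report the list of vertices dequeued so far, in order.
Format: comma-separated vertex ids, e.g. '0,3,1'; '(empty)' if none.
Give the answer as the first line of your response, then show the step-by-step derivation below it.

2,1,3,5,6

step 1: dequeue 2; queue=[1,3,5,6]; order=2
step 2: dequeue 1; queue=[3,5,6,0,7]; order=2,1
step 3: dequeue 3; queue=[5,6,0,7]; order=2,1,3
step 4: dequeue 5; queue=[6,0,7,4]; order=2,1,3,5
step 5: dequeue 6; queue=[0,7,4]; order=2,1,3,5,6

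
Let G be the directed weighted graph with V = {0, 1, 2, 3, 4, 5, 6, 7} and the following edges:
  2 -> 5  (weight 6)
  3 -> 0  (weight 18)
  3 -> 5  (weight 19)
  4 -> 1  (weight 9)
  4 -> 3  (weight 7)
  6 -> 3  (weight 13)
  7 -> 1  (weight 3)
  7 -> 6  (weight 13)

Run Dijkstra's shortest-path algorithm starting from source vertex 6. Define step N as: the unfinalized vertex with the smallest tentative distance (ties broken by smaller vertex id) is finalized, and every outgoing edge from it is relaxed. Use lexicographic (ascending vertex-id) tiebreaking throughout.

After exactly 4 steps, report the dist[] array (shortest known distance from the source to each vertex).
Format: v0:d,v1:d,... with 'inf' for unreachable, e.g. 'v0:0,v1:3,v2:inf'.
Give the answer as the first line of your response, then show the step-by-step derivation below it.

v0:31,v1:inf,v2:inf,v3:13,v4:inf,v5:32,v6:0,v7:inf

step 1: dist = v0:inf,v1:inf,v2:inf,v3:13,v4:inf,v5:inf,v6:0,v7:inf
step 2: dist = v0:31,v1:inf,v2:inf,v3:13,v4:inf,v5:32,v6:0,v7:inf
step 3: dist = v0:31,v1:inf,v2:inf,v3:13,v4:inf,v5:32,v6:0,v7:inf
step 4: dist = v0:31,v1:inf,v2:inf,v3:13,v4:inf,v5:32,v6:0,v7:inf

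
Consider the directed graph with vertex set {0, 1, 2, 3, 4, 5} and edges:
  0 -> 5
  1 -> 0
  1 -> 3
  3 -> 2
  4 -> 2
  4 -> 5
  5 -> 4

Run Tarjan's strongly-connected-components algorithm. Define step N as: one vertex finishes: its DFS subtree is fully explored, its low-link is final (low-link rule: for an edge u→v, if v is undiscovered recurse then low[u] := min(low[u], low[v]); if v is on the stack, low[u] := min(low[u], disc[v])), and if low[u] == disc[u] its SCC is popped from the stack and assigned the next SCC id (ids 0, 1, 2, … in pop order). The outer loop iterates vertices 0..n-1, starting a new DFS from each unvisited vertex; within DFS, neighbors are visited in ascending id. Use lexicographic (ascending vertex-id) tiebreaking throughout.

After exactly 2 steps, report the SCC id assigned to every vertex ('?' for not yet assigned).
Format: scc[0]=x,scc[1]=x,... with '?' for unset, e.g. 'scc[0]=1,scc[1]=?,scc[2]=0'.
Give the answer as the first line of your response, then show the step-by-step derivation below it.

scc[0]=?,scc[1]=?,scc[2]=0,scc[3]=?,scc[4]=?,scc[5]=?

step 1: low=(low[0]=0,low[1]=?,low[2]=3,low[3]=?,low[4]=2,low[5]=1); scc=(scc[0]=?,scc[1]=?,scc[2]=0,scc[3]=?,scc[4]=?,scc[5]=?)
step 2: low=(low[0]=0,low[1]=?,low[2]=3,low[3]=?,low[4]=1,low[5]=1); scc=(scc[0]=?,scc[1]=?,scc[2]=0,scc[3]=?,scc[4]=?,scc[5]=?)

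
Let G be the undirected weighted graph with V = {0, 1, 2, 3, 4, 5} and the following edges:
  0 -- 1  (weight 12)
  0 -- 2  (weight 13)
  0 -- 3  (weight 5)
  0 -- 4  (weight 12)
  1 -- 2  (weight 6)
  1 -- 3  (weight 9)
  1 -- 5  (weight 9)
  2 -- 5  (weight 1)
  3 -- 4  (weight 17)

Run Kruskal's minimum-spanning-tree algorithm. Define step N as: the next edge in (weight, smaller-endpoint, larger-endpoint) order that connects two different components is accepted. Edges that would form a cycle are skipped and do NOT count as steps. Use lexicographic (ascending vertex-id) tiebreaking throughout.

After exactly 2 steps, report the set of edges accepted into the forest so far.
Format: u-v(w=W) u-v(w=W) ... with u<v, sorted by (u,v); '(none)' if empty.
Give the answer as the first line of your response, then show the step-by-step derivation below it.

0-3(w=5) 2-5(w=1)

step 1: add edge 2-5 (w=1); MST = {2-5(w=1)}
step 2: add edge 0-3 (w=5); MST = {0-3(w=5) 2-5(w=1)}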